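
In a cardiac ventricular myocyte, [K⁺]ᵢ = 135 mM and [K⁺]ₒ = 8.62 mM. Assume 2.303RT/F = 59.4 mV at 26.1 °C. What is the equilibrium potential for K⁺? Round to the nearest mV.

-71 mV

E = (59.4/z) · log₁₀([K⁺]_out/[K⁺]_in) with z = +1.
= (59.4/1) · log₁₀(8.62/135) = 59.40 · log₁₀(0.06385)
= 59.40 · (-1.1948) = -70.97 mV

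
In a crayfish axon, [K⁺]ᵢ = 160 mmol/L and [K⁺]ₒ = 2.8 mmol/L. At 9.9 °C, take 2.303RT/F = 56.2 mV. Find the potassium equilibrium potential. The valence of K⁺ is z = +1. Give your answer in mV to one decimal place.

E = (56.2/z) · log₁₀([K⁺]_out/[K⁺]_in) with z = +1.
= (56.2/1) · log₁₀(2.8/160) = 56.20 · log₁₀(0.0175)
= 56.20 · (-1.7570) = -98.74 mV

-98.7 mV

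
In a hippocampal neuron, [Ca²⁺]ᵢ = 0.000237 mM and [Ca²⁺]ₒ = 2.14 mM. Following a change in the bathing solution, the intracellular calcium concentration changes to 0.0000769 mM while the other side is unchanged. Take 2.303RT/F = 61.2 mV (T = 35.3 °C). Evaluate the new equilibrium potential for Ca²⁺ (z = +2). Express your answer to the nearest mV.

After the shift: [Ca²⁺]_out = 2.14, [Ca²⁺]_in = 0.0000769 mM.
E_new = (61.2/2)·log₁₀(2.14/0.0000769) = 30.60 · (4.4445) = 136.00 mV

136 mV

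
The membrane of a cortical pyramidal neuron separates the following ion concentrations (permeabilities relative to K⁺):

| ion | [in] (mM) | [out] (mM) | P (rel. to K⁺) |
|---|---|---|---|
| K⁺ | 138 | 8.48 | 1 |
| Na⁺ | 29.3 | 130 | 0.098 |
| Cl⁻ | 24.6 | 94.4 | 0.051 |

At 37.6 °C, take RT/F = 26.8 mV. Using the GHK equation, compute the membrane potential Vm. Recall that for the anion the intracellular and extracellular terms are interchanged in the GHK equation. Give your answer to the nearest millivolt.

-50 mV

Vm = 26.8 · ln[(Σ P·[cation]ₒ + Σ P·[anion]ᵢ) / (Σ P·[cation]ᵢ + Σ P·[anion]ₒ)]
Numerator = 1×8.48 + 0.098×130 + 0.051×24.6 = 22.47
Denominator = 1×138 + 0.098×29.3 + 0.051×94.4 = 145.7
Vm = 26.8 · ln(0.15427) = 26.8 × (-1.8691) = -50.09 mV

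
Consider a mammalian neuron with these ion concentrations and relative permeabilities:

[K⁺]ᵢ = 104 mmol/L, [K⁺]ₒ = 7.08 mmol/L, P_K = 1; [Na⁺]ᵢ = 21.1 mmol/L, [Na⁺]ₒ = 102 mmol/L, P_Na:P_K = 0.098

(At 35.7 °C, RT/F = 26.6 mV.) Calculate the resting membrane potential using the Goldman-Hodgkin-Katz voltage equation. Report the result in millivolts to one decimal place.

-48.6 mV

Vm = 26.6 · ln[(Σ P·[cation]ₒ + Σ P·[anion]ᵢ) / (Σ P·[cation]ᵢ + Σ P·[anion]ₒ)]
Numerator = 1×7.08 + 0.098×102 = 17.08
Denominator = 1×104 + 0.098×21.1 = 106.1
Vm = 26.6 · ln(0.16099) = 26.6 × (-1.8264) = -48.58 mV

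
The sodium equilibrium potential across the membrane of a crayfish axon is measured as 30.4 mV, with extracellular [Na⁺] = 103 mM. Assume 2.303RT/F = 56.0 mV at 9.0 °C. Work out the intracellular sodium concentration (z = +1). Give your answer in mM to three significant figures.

Nernst: E = (56.0/1) · log₁₀([out]/[in]), so log₁₀([out]/[in]) = 30.4 × 1 / 56.0 = 0.5429.
[out]/[in] = 10^(0.5429) = 3.49.
[in] = 103 / 3.49 = 29.51 mM.

29.5 mM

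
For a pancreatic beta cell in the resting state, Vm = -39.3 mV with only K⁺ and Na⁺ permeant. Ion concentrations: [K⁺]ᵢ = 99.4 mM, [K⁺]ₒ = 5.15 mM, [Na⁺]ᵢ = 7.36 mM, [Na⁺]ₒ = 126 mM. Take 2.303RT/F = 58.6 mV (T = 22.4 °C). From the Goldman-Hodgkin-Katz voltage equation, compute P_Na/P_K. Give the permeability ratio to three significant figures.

Let α = P_Na/P_K. GHK: Vm = 58.6·log₁₀[(Kₒ + α·Naₒ)/(Kᵢ + α·Naᵢ)].
10^(Vm/58.6) = 10^(-39.3/58.6) = 0.21348
So 0.21348·(Kᵢ + α·Naᵢ) = Kₒ + α·Naₒ → α = (0.21348·99.4 − 5.15) / (126.0 − 0.21348·7.36)
α = (21.22 − 5.15) / (126.0 − 1.571) = 16.07/124.4 = 0.1291

0.129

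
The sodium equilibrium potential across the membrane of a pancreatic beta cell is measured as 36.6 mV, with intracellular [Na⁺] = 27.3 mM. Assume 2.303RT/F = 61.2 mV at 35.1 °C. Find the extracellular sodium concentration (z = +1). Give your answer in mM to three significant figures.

Nernst: E = (61.2/1) · log₁₀([out]/[in]), so log₁₀([out]/[in]) = 36.6 × 1 / 61.2 = 0.5980.
[out]/[in] = 10^(0.5980) = 3.963.
[out] = 3.963 × 27.3 = 108.2 mM.

108 mM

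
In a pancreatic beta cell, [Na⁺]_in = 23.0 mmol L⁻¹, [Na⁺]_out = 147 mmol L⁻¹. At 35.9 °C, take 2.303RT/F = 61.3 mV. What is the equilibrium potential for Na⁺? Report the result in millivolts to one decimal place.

49.4 mV

E = (61.3/z) · log₁₀([Na⁺]_out/[Na⁺]_in) with z = +1.
= (61.3/1) · log₁₀(147/23.0) = 61.30 · log₁₀(6.391)
= 61.30 · (0.8056) = 49.38 mV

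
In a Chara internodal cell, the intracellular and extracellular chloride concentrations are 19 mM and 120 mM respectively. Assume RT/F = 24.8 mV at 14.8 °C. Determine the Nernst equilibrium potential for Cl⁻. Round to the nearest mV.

E = (24.8/z) · ln([Cl⁻]_out/[Cl⁻]_in) with z = -1.
For an anion, dividing by z = -1 reverses the sign.
= (24.8/-1) · ln(120/19) = -24.80 · ln(6.316)
= -24.80 · (1.8431) = -45.71 mV

-46 mV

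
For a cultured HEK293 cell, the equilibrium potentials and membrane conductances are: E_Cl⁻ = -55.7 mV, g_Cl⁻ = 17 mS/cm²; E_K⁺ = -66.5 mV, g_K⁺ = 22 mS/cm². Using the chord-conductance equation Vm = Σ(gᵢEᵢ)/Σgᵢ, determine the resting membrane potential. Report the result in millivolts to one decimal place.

-61.8 mV

Σ gᵢEᵢ = 17·(-55.7) + 22·(-66.5) = -2409.90
Σ gᵢ = 17 + 22 = 39
Vm = -2409.90 / 39 = -61.79 mV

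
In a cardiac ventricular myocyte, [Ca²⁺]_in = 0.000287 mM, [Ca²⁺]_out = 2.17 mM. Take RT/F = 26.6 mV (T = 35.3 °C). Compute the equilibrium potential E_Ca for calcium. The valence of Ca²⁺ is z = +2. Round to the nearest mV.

119 mV

E = (26.6/z) · ln([Ca²⁺]_out/[Ca²⁺]_in) with z = +2.
= (26.6/2) · ln(2.17/0.000287) = 13.30 · ln(7561)
= 13.30 · (8.9308) = 118.78 mV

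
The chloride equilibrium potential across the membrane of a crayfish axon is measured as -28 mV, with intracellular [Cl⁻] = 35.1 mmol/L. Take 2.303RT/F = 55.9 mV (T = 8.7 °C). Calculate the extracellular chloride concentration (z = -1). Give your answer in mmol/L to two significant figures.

110 mmol/L

Nernst: E = (55.9/-1) · log₁₀([out]/[in]), so log₁₀([out]/[in]) = -28.0 × -1 / 55.9 = 0.5009.
[out]/[in] = 10^(0.5009) = 3.169.
[out] = 3.169 × 35.1 = 111.2 mmol/L.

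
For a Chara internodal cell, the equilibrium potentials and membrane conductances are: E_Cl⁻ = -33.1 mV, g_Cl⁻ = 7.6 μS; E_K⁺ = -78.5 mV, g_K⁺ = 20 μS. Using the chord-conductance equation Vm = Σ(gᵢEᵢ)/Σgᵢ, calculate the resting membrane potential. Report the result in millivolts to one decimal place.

Σ gᵢEᵢ = 7.6·(-33.1) + 20·(-78.5) = -1821.56
Σ gᵢ = 7.6 + 20 = 27.6
Vm = -1821.56 / 27.6 = -66.00 mV

-66.0 mV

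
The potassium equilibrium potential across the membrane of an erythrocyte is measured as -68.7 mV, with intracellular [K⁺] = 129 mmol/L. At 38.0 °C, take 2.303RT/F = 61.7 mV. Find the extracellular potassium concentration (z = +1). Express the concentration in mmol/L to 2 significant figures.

Nernst: E = (61.7/1) · log₁₀([out]/[in]), so log₁₀([out]/[in]) = -68.7 × 1 / 61.7 = -1.1135.
[out]/[in] = 10^(-1.1135) = 0.07701.
[out] = 0.07701 × 129 = 9.934 mmol/L.

9.9 mmol/L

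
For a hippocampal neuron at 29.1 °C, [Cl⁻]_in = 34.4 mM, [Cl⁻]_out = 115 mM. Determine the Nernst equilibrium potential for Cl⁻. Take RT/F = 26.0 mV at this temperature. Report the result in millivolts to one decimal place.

-31.4 mV

E = (26.0/z) · ln([Cl⁻]_out/[Cl⁻]_in) with z = -1.
For an anion, dividing by z = -1 reverses the sign.
= (26.0/-1) · ln(115/34.4) = -26.00 · ln(3.343)
= -26.00 · (1.2069) = -31.38 mV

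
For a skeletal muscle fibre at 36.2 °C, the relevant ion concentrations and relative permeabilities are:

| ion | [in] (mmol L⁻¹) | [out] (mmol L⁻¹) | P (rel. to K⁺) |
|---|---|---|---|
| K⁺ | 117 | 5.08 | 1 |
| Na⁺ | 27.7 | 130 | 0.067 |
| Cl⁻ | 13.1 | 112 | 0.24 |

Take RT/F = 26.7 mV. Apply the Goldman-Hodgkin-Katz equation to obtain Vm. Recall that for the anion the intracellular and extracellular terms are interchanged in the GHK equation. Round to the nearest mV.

Vm = 26.7 · ln[(Σ P·[cation]ₒ + Σ P·[anion]ᵢ) / (Σ P·[cation]ᵢ + Σ P·[anion]ₒ)]
Numerator = 1×5.08 + 0.067×130 + 0.24×13.1 = 16.93
Denominator = 1×117 + 0.067×27.7 + 0.24×112 = 145.7
Vm = 26.7 · ln(0.1162) = 26.7 × (-2.1525) = -57.47 mV

-57 mV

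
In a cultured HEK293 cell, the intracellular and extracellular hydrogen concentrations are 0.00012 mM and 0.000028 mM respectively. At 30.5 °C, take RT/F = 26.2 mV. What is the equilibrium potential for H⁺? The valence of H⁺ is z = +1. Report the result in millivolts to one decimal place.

E = (26.2/z) · ln([H⁺]_out/[H⁺]_in) with z = +1.
= (26.2/1) · ln(0.000028/0.00012) = 26.20 · ln(0.2333)
= 26.20 · (-1.4553) = -38.13 mV

-38.1 mV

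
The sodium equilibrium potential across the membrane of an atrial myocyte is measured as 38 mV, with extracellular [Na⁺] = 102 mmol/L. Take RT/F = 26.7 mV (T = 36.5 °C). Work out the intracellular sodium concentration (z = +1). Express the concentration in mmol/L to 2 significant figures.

Nernst: E = (26.7/1) · ln([out]/[in]), so ln([out]/[in]) = 38.0 × 1 / 26.7 = 1.4232.
[out]/[in] = e^(1.4232) = 4.15.
[in] = 102 / 4.15 = 24.58 mmol/L.

25 mmol/L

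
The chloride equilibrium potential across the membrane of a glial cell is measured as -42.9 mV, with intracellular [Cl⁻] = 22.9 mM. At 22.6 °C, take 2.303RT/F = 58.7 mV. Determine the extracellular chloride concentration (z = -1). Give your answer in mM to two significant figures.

120 mM

Nernst: E = (58.7/-1) · log₁₀([out]/[in]), so log₁₀([out]/[in]) = -42.9 × -1 / 58.7 = 0.7308.
[out]/[in] = 10^(0.7308) = 5.381.
[out] = 5.381 × 22.9 = 123.2 mM.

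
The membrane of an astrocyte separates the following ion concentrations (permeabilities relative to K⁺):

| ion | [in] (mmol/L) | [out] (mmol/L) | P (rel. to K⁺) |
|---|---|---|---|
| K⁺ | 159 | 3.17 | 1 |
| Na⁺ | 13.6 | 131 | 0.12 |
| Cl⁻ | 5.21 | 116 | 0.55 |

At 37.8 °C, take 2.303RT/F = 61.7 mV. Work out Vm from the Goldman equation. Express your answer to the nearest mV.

-63 mV

Vm = 61.7 · log₁₀[(Σ P·[cation]ₒ + Σ P·[anion]ᵢ) / (Σ P·[cation]ᵢ + Σ P·[anion]ₒ)]
Numerator = 1×3.17 + 0.12×131 + 0.55×5.21 = 21.76
Denominator = 1×159 + 0.12×13.6 + 0.55×116 = 224.4
Vm = 61.7 · log₁₀(0.096936) = 61.7 × (-1.0135) = -62.53 mV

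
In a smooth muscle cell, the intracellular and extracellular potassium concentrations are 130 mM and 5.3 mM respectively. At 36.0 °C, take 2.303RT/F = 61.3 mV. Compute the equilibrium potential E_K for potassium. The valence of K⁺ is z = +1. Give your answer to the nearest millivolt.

E = (61.3/z) · log₁₀([K⁺]_out/[K⁺]_in) with z = +1.
= (61.3/1) · log₁₀(5.3/130) = 61.30 · log₁₀(0.04077)
= 61.30 · (-1.3897) = -85.19 mV

-85 mV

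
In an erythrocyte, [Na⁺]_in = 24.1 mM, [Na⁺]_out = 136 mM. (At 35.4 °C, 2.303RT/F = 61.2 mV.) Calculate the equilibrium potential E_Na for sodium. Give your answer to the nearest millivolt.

E = (61.2/z) · log₁₀([Na⁺]_out/[Na⁺]_in) with z = +1.
= (61.2/1) · log₁₀(136/24.1) = 61.20 · log₁₀(5.643)
= 61.20 · (0.7515) = 45.99 mV

46 mV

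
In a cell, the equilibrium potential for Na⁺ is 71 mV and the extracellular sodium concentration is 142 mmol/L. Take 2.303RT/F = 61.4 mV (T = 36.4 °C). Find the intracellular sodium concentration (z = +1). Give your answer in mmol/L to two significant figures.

Nernst: E = (61.4/1) · log₁₀([out]/[in]), so log₁₀([out]/[in]) = 71.0 × 1 / 61.4 = 1.1564.
[out]/[in] = 10^(1.1564) = 14.33.
[in] = 142 / 14.33 = 9.907 mmol/L.

9.9 mmol/L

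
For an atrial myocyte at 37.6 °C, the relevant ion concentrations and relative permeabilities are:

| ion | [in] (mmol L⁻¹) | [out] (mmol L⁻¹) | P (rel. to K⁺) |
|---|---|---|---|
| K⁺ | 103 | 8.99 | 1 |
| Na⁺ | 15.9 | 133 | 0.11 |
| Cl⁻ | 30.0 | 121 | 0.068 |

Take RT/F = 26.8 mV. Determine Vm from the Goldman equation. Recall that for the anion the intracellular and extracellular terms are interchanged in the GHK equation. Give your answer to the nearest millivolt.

-40 mV

Vm = 26.8 · ln[(Σ P·[cation]ₒ + Σ P·[anion]ᵢ) / (Σ P·[cation]ᵢ + Σ P·[anion]ₒ)]
Numerator = 1×8.99 + 0.11×133 + 0.068×30.0 = 25.66
Denominator = 1×103 + 0.11×15.9 + 0.068×121 = 113
Vm = 26.8 · ln(0.22713) = 26.8 × (-1.4823) = -39.72 mV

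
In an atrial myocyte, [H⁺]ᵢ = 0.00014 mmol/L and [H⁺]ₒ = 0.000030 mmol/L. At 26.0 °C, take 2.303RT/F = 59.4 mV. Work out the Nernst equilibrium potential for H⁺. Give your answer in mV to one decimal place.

-39.7 mV

E = (59.4/z) · log₁₀([H⁺]_out/[H⁺]_in) with z = +1.
= (59.4/1) · log₁₀(0.000030/0.00014) = 59.40 · log₁₀(0.2143)
= 59.40 · (-0.6690) = -39.74 mV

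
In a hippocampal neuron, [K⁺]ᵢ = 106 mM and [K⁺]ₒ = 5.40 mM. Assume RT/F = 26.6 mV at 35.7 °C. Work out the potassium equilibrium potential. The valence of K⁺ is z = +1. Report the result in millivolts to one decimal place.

-79.2 mV

E = (26.6/z) · ln([K⁺]_out/[K⁺]_in) with z = +1.
= (26.6/1) · ln(5.40/106) = 26.60 · ln(0.05094)
= 26.60 · (-2.9770) = -79.19 mV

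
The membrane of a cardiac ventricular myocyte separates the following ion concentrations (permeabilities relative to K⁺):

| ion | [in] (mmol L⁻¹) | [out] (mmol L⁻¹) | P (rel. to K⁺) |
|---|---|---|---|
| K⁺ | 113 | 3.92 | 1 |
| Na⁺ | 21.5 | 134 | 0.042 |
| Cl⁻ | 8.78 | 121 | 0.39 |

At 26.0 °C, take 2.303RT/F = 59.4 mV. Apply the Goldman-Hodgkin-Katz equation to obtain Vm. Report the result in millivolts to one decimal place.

-65.0 mV

Vm = 59.4 · log₁₀[(Σ P·[cation]ₒ + Σ P·[anion]ᵢ) / (Σ P·[cation]ᵢ + Σ P·[anion]ₒ)]
Numerator = 1×3.92 + 0.042×134 + 0.39×8.78 = 12.97
Denominator = 1×113 + 0.042×21.5 + 0.39×121 = 161.1
Vm = 59.4 · log₁₀(0.080526) = 59.4 × (-1.0941) = -64.99 mV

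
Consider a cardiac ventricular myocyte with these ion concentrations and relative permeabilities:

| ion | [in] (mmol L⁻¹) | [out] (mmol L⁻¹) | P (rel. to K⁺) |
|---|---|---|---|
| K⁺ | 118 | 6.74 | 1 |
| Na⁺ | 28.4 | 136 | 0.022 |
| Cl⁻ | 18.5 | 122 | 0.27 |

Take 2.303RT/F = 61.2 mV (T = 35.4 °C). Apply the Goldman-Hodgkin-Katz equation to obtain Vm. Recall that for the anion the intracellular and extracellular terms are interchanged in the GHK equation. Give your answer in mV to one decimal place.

-62.0 mV

Vm = 61.2 · log₁₀[(Σ P·[cation]ₒ + Σ P·[anion]ᵢ) / (Σ P·[cation]ᵢ + Σ P·[anion]ₒ)]
Numerator = 1×6.74 + 0.022×136 + 0.27×18.5 = 14.73
Denominator = 1×118 + 0.022×28.4 + 0.27×122 = 151.6
Vm = 61.2 · log₁₀(0.097166) = 61.2 × (-1.0125) = -61.96 mV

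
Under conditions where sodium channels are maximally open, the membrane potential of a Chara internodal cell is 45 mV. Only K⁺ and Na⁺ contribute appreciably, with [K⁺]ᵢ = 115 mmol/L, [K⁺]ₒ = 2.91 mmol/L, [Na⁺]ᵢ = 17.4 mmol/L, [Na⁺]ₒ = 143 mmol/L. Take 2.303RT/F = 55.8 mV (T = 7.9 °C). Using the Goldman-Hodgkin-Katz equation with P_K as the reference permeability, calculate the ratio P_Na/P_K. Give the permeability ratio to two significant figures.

23

Let α = P_Na/P_K. GHK: Vm = 55.8·log₁₀[(Kₒ + α·Naₒ)/(Kᵢ + α·Naᵢ)].
10^(Vm/55.8) = 10^(45.0/55.8) = 6.404
So 6.404·(Kᵢ + α·Naᵢ) = Kₒ + α·Naₒ → α = (6.404·115.0 − 2.91) / (143.0 − 6.404·17.4)
α = (736.5 − 2.91) / (143.0 − 111.4) = 733.6/31.57 = 23.24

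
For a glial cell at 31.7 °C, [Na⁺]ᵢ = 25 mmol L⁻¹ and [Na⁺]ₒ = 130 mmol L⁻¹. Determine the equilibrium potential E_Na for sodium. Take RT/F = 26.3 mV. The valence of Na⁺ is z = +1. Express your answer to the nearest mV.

E = (26.3/z) · ln([Na⁺]_out/[Na⁺]_in) with z = +1.
= (26.3/1) · ln(130/25) = 26.30 · ln(5.2)
= 26.30 · (1.6487) = 43.36 mV

43 mV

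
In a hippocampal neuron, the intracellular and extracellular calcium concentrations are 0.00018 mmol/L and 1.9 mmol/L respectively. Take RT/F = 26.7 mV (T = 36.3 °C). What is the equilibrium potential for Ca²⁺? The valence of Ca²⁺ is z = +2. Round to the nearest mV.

124 mV

E = (26.7/z) · ln([Ca²⁺]_out/[Ca²⁺]_in) with z = +2.
= (26.7/2) · ln(1.9/0.00018) = 13.35 · ln(1.056e+04)
= 13.35 · (9.2644) = 123.68 mV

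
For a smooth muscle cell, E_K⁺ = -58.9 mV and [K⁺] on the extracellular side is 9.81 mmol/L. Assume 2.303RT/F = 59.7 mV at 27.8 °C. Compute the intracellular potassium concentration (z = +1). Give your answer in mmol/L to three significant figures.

Nernst: E = (59.7/1) · log₁₀([out]/[in]), so log₁₀([out]/[in]) = -58.9 × 1 / 59.7 = -0.9866.
[out]/[in] = 10^(-0.9866) = 0.1031.
[in] = 9.81 / 0.1031 = 95.12 mmol/L.

95.1 mmol/L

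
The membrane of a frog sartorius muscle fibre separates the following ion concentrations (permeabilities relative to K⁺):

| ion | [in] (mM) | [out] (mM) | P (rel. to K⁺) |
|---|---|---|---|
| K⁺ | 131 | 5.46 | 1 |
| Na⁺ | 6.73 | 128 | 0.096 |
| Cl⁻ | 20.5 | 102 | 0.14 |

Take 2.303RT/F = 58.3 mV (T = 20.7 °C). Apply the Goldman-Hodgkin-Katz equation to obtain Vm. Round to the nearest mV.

Vm = 58.3 · log₁₀[(Σ P·[cation]ₒ + Σ P·[anion]ᵢ) / (Σ P·[cation]ᵢ + Σ P·[anion]ₒ)]
Numerator = 1×5.46 + 0.096×128 + 0.14×20.5 = 20.62
Denominator = 1×131 + 0.096×6.73 + 0.14×102 = 145.9
Vm = 58.3 · log₁₀(0.14129) = 58.3 × (-0.8499) = -49.55 mV

-50 mV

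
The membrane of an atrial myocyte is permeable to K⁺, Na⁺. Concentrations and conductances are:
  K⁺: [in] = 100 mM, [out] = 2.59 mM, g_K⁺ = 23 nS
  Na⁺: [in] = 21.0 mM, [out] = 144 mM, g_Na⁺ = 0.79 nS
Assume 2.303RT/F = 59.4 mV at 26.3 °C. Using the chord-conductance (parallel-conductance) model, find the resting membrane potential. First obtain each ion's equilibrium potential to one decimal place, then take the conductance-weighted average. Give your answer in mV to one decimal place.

E_K⁺ = (59.4/1)·log₁₀(2.59/100) = -94.2 mV
E_Na⁺ = (59.4/1)·log₁₀(144/21.0) = 49.7 mV
Vm = (Σ gᵢEᵢ)/(Σ gᵢ) = (23·-94.2 + 0.79·49.7) / (23 + 0.79)
= -2127.34 / 23.79 = -89.42 mV

-89.4 mV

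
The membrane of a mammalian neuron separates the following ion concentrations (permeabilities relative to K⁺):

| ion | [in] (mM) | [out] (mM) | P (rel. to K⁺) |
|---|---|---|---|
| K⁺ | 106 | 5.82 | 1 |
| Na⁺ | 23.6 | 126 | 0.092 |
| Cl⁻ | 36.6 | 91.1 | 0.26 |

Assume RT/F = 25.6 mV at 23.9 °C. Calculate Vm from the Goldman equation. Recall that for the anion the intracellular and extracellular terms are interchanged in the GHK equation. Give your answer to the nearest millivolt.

Vm = 25.6 · ln[(Σ P·[cation]ₒ + Σ P·[anion]ᵢ) / (Σ P·[cation]ᵢ + Σ P·[anion]ₒ)]
Numerator = 1×5.82 + 0.092×126 + 0.26×36.6 = 26.93
Denominator = 1×106 + 0.092×23.6 + 0.26×91.1 = 131.9
Vm = 25.6 · ln(0.20422) = 25.6 × (-1.5886) = -40.67 mV

-41 mV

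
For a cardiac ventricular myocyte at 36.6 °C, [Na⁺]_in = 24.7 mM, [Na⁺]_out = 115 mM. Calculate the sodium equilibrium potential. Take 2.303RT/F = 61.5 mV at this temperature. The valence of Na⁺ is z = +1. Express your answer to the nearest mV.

41 mV

E = (61.5/z) · log₁₀([Na⁺]_out/[Na⁺]_in) with z = +1.
= (61.5/1) · log₁₀(115/24.7) = 61.50 · log₁₀(4.656)
= 61.50 · (0.6680) = 41.08 mV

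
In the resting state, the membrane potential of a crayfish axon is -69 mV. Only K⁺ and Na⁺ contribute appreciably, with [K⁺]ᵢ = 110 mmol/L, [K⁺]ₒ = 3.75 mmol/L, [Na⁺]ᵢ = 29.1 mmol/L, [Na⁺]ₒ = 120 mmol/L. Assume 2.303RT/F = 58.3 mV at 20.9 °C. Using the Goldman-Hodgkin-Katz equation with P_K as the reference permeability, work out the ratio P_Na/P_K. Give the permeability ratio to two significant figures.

0.029

Let α = P_Na/P_K. GHK: Vm = 58.3·log₁₀[(Kₒ + α·Naₒ)/(Kᵢ + α·Naᵢ)].
10^(Vm/58.3) = 10^(-69.0/58.3) = 0.065534
So 0.065534·(Kᵢ + α·Naᵢ) = Kₒ + α·Naₒ → α = (0.065534·110.0 − 3.75) / (120.0 − 0.065534·29.1)
α = (7.209 − 3.75) / (120.0 − 1.907) = 3.459/118.1 = 0.02929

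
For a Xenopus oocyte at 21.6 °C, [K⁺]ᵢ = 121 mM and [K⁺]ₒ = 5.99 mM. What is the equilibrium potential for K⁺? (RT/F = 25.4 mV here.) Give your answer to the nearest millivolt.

E = (25.4/z) · ln([K⁺]_out/[K⁺]_in) with z = +1.
= (25.4/1) · ln(5.99/121) = 25.40 · ln(0.0495)
= 25.40 · (-3.0057) = -76.34 mV

-76 mV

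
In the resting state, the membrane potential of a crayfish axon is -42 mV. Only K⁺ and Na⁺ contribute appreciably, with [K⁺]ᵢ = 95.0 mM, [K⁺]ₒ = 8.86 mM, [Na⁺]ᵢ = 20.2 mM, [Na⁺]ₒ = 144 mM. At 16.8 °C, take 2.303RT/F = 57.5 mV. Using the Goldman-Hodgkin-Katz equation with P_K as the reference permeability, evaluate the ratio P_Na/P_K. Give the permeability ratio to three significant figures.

Let α = P_Na/P_K. GHK: Vm = 57.5·log₁₀[(Kₒ + α·Naₒ)/(Kᵢ + α·Naᵢ)].
10^(Vm/57.5) = 10^(-42.0/57.5) = 0.18602
So 0.18602·(Kᵢ + α·Naᵢ) = Kₒ + α·Naₒ → α = (0.18602·95.0 − 8.86) / (144.0 − 0.18602·20.2)
α = (17.67 − 8.86) / (144.0 − 3.758) = 8.812/140.2 = 0.06283

0.0628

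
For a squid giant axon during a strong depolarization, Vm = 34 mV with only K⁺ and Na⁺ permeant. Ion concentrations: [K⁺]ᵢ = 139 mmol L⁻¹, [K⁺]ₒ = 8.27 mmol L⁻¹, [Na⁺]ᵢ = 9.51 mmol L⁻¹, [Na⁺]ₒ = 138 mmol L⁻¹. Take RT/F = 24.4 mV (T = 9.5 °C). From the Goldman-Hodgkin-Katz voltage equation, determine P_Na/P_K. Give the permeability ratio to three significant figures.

5.53

Let α = P_Na/P_K. GHK: Vm = 24.4·ln[(Kₒ + α·Naₒ)/(Kᵢ + α·Naᵢ)].
e^(Vm/24.4) = e^(34.0/24.4) = 4.0287
So 4.0287·(Kᵢ + α·Naᵢ) = Kₒ + α·Naₒ → α = (4.0287·139.0 − 8.27) / (138.0 − 4.0287·9.51)
α = (560 − 8.27) / (138.0 − 38.31) = 551.7/99.69 = 5.535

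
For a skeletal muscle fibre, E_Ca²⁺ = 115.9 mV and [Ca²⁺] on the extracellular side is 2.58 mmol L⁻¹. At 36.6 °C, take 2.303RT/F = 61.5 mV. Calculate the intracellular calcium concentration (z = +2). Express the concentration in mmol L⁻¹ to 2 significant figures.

0.00044 mmol L⁻¹

Nernst: E = (61.5/2) · log₁₀([out]/[in]), so log₁₀([out]/[in]) = 115.9 × 2 / 61.5 = 3.7691.
[out]/[in] = 10^(3.7691) = 5876.
[in] = 2.58 / 5876 = 0.0004391 mmol L⁻¹.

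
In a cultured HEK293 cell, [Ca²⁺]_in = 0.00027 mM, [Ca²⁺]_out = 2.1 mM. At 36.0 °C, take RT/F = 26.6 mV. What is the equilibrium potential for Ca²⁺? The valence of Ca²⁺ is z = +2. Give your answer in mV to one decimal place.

E = (26.6/z) · ln([Ca²⁺]_out/[Ca²⁺]_in) with z = +2.
= (26.6/2) · ln(2.1/0.00027) = 13.30 · ln(7778)
= 13.30 · (8.9590) = 119.16 mV

119.2 mV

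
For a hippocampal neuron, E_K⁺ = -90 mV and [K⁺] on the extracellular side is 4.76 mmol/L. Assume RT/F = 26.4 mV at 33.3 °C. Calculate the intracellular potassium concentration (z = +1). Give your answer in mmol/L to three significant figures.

144 mmol/L

Nernst: E = (26.4/1) · ln([out]/[in]), so ln([out]/[in]) = -90.0 × 1 / 26.4 = -3.4091.
[out]/[in] = e^(-3.4091) = 0.03307.
[in] = 4.76 / 0.03307 = 143.9 mmol/L.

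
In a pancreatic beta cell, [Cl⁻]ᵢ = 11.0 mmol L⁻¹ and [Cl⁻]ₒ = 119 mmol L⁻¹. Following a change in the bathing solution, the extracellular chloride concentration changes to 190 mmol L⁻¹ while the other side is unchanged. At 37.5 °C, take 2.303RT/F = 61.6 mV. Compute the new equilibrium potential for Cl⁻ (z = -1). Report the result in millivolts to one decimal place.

-76.2 mV

After the shift: [Cl⁻]_out = 190, [Cl⁻]_in = 11.0 mmol L⁻¹.
E_new = (61.6/-1)·log₁₀(190/11.0) = -61.60 · (1.2374) = -76.22 mV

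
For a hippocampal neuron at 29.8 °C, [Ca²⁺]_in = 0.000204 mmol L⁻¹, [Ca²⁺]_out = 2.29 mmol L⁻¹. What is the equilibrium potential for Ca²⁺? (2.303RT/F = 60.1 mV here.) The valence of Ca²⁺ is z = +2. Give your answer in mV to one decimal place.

E = (60.1/z) · log₁₀([Ca²⁺]_out/[Ca²⁺]_in) with z = +2.
= (60.1/2) · log₁₀(2.29/0.000204) = 30.05 · log₁₀(1.123e+04)
= 30.05 · (4.0502) = 121.71 mV

121.7 mV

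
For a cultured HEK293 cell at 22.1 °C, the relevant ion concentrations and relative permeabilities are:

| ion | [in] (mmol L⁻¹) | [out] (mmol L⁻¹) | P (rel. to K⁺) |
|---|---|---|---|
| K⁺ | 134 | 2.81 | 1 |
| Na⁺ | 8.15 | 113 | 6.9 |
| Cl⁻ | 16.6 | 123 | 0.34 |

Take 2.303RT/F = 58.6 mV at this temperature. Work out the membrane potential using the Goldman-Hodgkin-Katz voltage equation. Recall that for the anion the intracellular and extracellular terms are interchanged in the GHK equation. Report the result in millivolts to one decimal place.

31.1 mV

Vm = 58.6 · log₁₀[(Σ P·[cation]ₒ + Σ P·[anion]ᵢ) / (Σ P·[cation]ᵢ + Σ P·[anion]ₒ)]
Numerator = 1×2.81 + 6.9×113 + 0.34×16.6 = 788.2
Denominator = 1×134 + 6.9×8.15 + 0.34×123 = 232.1
Vm = 58.6 · log₁₀(3.3964) = 58.6 × (0.5310) = 31.12 mV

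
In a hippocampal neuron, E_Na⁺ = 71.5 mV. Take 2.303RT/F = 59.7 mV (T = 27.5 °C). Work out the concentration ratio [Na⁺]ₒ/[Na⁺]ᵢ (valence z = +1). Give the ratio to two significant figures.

log₁₀([out]/[in]) = E·z/(59.7) = 71.5 × 1 / 59.7 = 1.1977
[out]/[in] = 10^(1.1977) = 15.76

16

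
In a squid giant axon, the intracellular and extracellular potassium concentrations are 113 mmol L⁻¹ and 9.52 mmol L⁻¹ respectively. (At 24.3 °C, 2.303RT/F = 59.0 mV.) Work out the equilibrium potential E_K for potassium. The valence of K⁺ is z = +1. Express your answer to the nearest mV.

E = (59.0/z) · log₁₀([K⁺]_out/[K⁺]_in) with z = +1.
= (59.0/1) · log₁₀(9.52/113) = 59.00 · log₁₀(0.08425)
= 59.00 · (-1.0744) = -63.39 mV

-63 mV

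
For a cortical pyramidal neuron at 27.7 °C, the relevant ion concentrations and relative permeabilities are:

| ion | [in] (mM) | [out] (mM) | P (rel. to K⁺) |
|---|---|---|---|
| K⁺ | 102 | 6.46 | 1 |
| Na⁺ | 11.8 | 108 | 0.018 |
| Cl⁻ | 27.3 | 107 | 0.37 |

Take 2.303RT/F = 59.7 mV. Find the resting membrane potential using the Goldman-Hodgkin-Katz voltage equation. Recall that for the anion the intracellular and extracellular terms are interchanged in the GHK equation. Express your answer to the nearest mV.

-53 mV

Vm = 59.7 · log₁₀[(Σ P·[cation]ₒ + Σ P·[anion]ᵢ) / (Σ P·[cation]ᵢ + Σ P·[anion]ₒ)]
Numerator = 1×6.46 + 0.018×108 + 0.37×27.3 = 18.51
Denominator = 1×102 + 0.018×11.8 + 0.37×107 = 141.8
Vm = 59.7 · log₁₀(0.1305) = 59.7 × (-0.8844) = -52.80 mV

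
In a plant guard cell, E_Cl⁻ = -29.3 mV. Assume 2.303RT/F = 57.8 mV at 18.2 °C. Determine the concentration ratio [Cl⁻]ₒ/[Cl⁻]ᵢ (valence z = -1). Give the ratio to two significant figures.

3.2

log₁₀([out]/[in]) = E·z/(57.8) = -29.3 × -1 / 57.8 = 0.5069
[out]/[in] = 10^(0.5069) = 3.213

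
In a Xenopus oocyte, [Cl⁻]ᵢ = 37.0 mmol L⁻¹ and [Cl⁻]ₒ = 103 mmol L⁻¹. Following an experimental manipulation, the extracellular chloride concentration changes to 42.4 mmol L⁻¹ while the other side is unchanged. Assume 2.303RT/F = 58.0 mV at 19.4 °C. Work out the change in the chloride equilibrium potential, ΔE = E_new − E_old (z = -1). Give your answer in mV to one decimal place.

22.4 mV

E_old = (58.0/-1)·log₁₀(103/37.0) = -25.79 mV
E_new = (58.0/-1)·log₁₀(42.4/37.0) = -3.43 mV
ΔE = -3.43 − (-25.79) = 22.36 mV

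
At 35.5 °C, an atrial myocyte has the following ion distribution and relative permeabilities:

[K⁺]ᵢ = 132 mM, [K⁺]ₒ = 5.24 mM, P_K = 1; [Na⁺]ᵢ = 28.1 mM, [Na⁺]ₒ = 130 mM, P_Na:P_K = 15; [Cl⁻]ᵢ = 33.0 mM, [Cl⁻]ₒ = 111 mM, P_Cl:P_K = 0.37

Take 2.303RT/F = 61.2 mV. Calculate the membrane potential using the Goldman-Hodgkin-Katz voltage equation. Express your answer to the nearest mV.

Vm = 61.2 · log₁₀[(Σ P·[cation]ₒ + Σ P·[anion]ᵢ) / (Σ P·[cation]ᵢ + Σ P·[anion]ₒ)]
Numerator = 1×5.24 + 15×130 + 0.37×33.0 = 1967
Denominator = 1×132 + 15×28.1 + 0.37×111 = 594.6
Vm = 61.2 · log₁₀(3.309) = 61.2 × (0.5197) = 31.81 mV

32 mV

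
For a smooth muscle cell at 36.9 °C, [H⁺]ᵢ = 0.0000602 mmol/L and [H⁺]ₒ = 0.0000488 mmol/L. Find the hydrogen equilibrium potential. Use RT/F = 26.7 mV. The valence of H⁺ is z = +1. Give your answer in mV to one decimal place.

E = (26.7/z) · ln([H⁺]_out/[H⁺]_in) with z = +1.
= (26.7/1) · ln(0.0000488/0.0000602) = 26.70 · ln(0.8106)
= 26.70 · (-0.2099) = -5.61 mV

-5.6 mV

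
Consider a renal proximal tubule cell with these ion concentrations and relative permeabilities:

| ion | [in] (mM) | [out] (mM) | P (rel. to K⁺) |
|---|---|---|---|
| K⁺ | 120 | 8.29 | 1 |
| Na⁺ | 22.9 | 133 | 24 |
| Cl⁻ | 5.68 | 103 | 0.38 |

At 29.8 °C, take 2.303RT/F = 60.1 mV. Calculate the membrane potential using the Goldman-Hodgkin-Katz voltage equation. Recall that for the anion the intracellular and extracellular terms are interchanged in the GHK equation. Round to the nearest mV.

Vm = 60.1 · log₁₀[(Σ P·[cation]ₒ + Σ P·[anion]ᵢ) / (Σ P·[cation]ᵢ + Σ P·[anion]ₒ)]
Numerator = 1×8.29 + 24×133 + 0.38×5.68 = 3202
Denominator = 1×120 + 24×22.9 + 0.38×103 = 708.7
Vm = 60.1 · log₁₀(4.5185) = 60.1 × (0.6550) = 39.37 mV

39 mV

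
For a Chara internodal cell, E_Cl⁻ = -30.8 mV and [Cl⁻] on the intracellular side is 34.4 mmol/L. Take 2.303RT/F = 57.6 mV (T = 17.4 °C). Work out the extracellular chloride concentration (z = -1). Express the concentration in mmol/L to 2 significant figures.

120 mmol/L

Nernst: E = (57.6/-1) · log₁₀([out]/[in]), so log₁₀([out]/[in]) = -30.8 × -1 / 57.6 = 0.5347.
[out]/[in] = 10^(0.5347) = 3.425.
[out] = 3.425 × 34.4 = 117.8 mmol/L.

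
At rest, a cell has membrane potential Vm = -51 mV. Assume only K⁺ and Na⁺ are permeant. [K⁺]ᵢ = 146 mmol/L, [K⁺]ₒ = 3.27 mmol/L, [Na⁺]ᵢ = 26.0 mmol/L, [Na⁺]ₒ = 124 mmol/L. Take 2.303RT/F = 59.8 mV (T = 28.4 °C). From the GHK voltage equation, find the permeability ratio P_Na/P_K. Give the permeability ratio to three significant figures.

Let α = P_Na/P_K. GHK: Vm = 59.8·log₁₀[(Kₒ + α·Naₒ)/(Kᵢ + α·Naᵢ)].
10^(Vm/59.8) = 10^(-51.0/59.8) = 0.14033
So 0.14033·(Kᵢ + α·Naᵢ) = Kₒ + α·Naₒ → α = (0.14033·146.0 − 3.27) / (124.0 − 0.14033·26.0)
α = (20.49 − 3.27) / (124.0 − 3.649) = 17.22/120.4 = 0.1431

0.143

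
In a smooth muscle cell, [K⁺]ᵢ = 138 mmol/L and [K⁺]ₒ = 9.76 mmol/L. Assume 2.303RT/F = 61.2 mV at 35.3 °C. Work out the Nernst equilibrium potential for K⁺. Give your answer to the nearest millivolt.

-70 mV

E = (61.2/z) · log₁₀([K⁺]_out/[K⁺]_in) with z = +1.
= (61.2/1) · log₁₀(9.76/138) = 61.20 · log₁₀(0.07072)
= 61.20 · (-1.1504) = -70.41 mV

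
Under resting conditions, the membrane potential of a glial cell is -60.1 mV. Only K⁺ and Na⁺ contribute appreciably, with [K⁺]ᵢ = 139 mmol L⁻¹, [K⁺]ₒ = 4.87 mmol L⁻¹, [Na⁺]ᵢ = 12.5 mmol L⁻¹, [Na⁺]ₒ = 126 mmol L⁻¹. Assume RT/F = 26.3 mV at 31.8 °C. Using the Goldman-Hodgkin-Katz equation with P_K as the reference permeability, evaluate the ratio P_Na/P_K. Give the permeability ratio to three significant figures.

Let α = P_Na/P_K. GHK: Vm = 26.3·ln[(Kₒ + α·Naₒ)/(Kᵢ + α·Naᵢ)].
e^(Vm/26.3) = e^(-60.1/26.3) = 0.10176
So 0.10176·(Kᵢ + α·Naᵢ) = Kₒ + α·Naₒ → α = (0.10176·139.0 − 4.87) / (126.0 − 0.10176·12.5)
α = (14.14 − 4.87) / (126.0 − 1.272) = 9.274/124.7 = 0.07436

0.0744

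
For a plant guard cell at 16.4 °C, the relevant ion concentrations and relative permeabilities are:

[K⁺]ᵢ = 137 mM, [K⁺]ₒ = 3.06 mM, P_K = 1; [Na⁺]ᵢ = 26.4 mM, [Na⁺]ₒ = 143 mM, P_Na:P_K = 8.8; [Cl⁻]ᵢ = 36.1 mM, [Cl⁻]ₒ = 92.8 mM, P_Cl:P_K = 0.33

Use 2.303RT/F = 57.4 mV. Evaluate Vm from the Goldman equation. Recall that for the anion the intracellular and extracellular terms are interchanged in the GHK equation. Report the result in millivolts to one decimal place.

Vm = 57.4 · log₁₀[(Σ P·[cation]ₒ + Σ P·[anion]ᵢ) / (Σ P·[cation]ᵢ + Σ P·[anion]ₒ)]
Numerator = 1×3.06 + 8.8×143 + 0.33×36.1 = 1273
Denominator = 1×137 + 8.8×26.4 + 0.33×92.8 = 399.9
Vm = 57.4 · log₁₀(3.1839) = 57.4 × (0.5030) = 28.87 mV

28.9 mV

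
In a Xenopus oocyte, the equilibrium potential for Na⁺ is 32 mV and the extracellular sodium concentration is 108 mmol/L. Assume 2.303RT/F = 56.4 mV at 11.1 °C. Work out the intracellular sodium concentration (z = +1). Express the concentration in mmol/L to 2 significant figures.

Nernst: E = (56.4/1) · log₁₀([out]/[in]), so log₁₀([out]/[in]) = 32.0 × 1 / 56.4 = 0.5674.
[out]/[in] = 10^(0.5674) = 3.693.
[in] = 108 / 3.693 = 29.24 mmol/L.

29 mmol/L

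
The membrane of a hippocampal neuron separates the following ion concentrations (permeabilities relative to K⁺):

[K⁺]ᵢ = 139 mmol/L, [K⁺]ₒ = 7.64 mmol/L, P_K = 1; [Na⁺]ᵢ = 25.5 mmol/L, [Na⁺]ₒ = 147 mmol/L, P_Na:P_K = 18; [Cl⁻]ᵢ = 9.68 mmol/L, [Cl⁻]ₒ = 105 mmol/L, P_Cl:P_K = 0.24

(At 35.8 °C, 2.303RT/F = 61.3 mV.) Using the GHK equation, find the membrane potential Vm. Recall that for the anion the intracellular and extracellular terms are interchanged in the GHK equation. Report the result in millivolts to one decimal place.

38.6 mV

Vm = 61.3 · log₁₀[(Σ P·[cation]ₒ + Σ P·[anion]ᵢ) / (Σ P·[cation]ᵢ + Σ P·[anion]ₒ)]
Numerator = 1×7.64 + 18×147 + 0.24×9.68 = 2656
Denominator = 1×139 + 18×25.5 + 0.24×105 = 623.2
Vm = 61.3 · log₁₀(4.2618) = 61.3 × (0.6296) = 38.59 mV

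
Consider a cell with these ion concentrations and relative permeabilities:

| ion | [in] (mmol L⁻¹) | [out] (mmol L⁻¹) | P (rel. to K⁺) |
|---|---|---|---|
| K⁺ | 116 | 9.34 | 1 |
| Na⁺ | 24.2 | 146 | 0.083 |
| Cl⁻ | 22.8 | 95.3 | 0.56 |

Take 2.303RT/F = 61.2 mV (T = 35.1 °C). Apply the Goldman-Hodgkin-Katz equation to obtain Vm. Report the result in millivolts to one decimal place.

-42.8 mV

Vm = 61.2 · log₁₀[(Σ P·[cation]ₒ + Σ P·[anion]ᵢ) / (Σ P·[cation]ᵢ + Σ P·[anion]ₒ)]
Numerator = 1×9.34 + 0.083×146 + 0.56×22.8 = 34.23
Denominator = 1×116 + 0.083×24.2 + 0.56×95.3 = 171.4
Vm = 61.2 · log₁₀(0.19971) = 61.2 × (-0.6996) = -42.82 mV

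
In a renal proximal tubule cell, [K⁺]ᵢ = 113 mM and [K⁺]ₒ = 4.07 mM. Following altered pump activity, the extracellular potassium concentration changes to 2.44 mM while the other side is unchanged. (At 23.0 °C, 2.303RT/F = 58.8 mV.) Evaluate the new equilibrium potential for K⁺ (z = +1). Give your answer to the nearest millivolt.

After the shift: [K⁺]_out = 2.44, [K⁺]_in = 113 mM.
E_new = (58.8/1)·log₁₀(2.44/113) = 58.80 · (-1.6657) = -97.94 mV

-98 mV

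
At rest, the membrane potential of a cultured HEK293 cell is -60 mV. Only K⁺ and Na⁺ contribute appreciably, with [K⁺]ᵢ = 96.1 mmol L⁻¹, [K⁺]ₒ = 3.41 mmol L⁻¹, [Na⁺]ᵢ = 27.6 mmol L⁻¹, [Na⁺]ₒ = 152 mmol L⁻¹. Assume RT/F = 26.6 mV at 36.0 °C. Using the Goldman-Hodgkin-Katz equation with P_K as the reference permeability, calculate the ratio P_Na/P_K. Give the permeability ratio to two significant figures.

0.045

Let α = P_Na/P_K. GHK: Vm = 26.6·ln[(Kₒ + α·Naₒ)/(Kᵢ + α·Naᵢ)].
e^(Vm/26.6) = e^(-60.0/26.6) = 0.10481
So 0.10481·(Kᵢ + α·Naᵢ) = Kₒ + α·Naₒ → α = (0.10481·96.1 − 3.41) / (152.0 − 0.10481·27.6)
α = (10.07 − 3.41) / (152.0 − 2.893) = 6.662/149.1 = 0.04468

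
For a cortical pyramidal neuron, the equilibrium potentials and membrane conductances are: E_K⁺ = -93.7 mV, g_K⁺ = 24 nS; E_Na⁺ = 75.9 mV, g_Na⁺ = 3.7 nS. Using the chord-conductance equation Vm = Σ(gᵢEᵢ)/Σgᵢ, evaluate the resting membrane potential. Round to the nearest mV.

-71 mV

Σ gᵢEᵢ = 24·(-93.7) + 3.7·(75.9) = -1967.97
Σ gᵢ = 24 + 3.7 = 27.7
Vm = -1967.97 / 27.7 = -71.05 mV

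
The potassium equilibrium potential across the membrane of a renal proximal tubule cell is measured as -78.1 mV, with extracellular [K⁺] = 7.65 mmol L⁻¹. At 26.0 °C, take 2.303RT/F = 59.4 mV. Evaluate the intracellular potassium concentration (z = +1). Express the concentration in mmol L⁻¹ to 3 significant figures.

158 mmol L⁻¹

Nernst: E = (59.4/1) · log₁₀([out]/[in]), so log₁₀([out]/[in]) = -78.1 × 1 / 59.4 = -1.3148.
[out]/[in] = 10^(-1.3148) = 0.04844.
[in] = 7.65 / 0.04844 = 157.9 mmol L⁻¹.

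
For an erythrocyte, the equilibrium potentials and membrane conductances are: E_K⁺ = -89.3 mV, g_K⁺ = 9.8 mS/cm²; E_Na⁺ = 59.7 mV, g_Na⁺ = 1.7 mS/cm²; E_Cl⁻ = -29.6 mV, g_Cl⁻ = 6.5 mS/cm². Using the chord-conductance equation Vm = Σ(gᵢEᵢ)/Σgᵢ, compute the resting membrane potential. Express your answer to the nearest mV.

-54 mV

Σ gᵢEᵢ = 9.8·(-89.3) + 1.7·(59.7) + 6.5·(-29.6) = -966.05
Σ gᵢ = 9.8 + 1.7 + 6.5 = 18
Vm = -966.05 / 18 = -53.67 mV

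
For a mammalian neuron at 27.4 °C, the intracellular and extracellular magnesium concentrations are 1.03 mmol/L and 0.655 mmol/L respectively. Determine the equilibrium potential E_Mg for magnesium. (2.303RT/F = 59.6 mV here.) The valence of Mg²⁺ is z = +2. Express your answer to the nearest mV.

-6 mV

E = (59.6/z) · log₁₀([Mg²⁺]_out/[Mg²⁺]_in) with z = +2.
= (59.6/2) · log₁₀(0.655/1.03) = 29.80 · log₁₀(0.6359)
= 29.80 · (-0.1966) = -5.86 mV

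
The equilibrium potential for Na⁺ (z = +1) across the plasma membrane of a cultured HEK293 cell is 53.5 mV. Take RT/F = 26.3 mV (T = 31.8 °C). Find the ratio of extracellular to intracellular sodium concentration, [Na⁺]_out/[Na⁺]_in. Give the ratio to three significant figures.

7.65

ln([out]/[in]) = E·z/(26.3) = 53.5 × 1 / 26.3 = 2.0342
[out]/[in] = e^(2.0342) = 7.646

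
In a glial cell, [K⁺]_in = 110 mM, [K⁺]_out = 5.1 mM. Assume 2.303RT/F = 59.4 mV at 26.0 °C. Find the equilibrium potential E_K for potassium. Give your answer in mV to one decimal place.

E = (59.4/z) · log₁₀([K⁺]_out/[K⁺]_in) with z = +1.
= (59.4/1) · log₁₀(5.1/110) = 59.40 · log₁₀(0.04636)
= 59.40 · (-1.3338) = -79.23 mV

-79.2 mV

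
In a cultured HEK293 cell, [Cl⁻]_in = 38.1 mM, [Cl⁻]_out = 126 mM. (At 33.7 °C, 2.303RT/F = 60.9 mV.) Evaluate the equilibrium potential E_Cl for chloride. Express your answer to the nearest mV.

E = (60.9/z) · log₁₀([Cl⁻]_out/[Cl⁻]_in) with z = -1.
For an anion, dividing by z = -1 reverses the sign.
= (60.9/-1) · log₁₀(126/38.1) = -60.90 · log₁₀(3.307)
= -60.90 · (0.5194) = -31.63 mV

-32 mV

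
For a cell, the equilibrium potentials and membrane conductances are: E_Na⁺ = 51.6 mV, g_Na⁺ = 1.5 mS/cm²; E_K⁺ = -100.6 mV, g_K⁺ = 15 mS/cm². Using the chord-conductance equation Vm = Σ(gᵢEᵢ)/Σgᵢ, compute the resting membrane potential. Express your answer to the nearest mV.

-87 mV

Σ gᵢEᵢ = 1.5·(51.6) + 15·(-100.6) = -1431.60
Σ gᵢ = 1.5 + 15 = 16.5
Vm = -1431.60 / 16.5 = -86.76 mV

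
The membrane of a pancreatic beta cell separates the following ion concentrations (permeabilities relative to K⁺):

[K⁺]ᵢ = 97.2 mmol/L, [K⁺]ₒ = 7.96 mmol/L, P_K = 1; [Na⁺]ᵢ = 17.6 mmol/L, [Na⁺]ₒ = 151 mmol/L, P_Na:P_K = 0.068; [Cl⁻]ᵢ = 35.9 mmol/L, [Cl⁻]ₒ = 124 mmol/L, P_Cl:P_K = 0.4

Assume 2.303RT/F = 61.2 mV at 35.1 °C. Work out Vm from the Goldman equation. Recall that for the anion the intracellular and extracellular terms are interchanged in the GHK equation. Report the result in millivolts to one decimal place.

-40.2 mV

Vm = 61.2 · log₁₀[(Σ P·[cation]ₒ + Σ P·[anion]ᵢ) / (Σ P·[cation]ᵢ + Σ P·[anion]ₒ)]
Numerator = 1×7.96 + 0.068×151 + 0.4×35.9 = 32.59
Denominator = 1×97.2 + 0.068×17.6 + 0.4×124 = 148
Vm = 61.2 · log₁₀(0.22019) = 61.2 × (-0.6572) = -40.22 mV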